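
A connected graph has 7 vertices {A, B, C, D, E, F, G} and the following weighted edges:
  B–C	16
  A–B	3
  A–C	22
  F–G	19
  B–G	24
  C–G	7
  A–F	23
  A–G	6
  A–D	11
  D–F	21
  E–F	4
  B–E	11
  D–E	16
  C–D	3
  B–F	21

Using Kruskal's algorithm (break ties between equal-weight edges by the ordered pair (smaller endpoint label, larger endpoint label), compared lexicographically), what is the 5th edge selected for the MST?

Kruskal's algorithm — process edges by increasing weight (ties by edge label):
A–B (3): add. Components now {A,B} {C} {D} {E} {F} {G}
C–D (3): add. Components now {A,B} {C,D} {E} {F} {G}
E–F (4): add. Components now {A,B} {C,D} {E,F} {G}
A–G (6): add. Components now {A,B,G} {C,D} {E,F}
C–G (7): add. Components now {A,B,C,D,G} {E,F}
A–D (11): skip — A and D already connected.
B–E (11): add. Components now {A,B,C,D,E,F,G}
The 5th edge added is C–G.

C-G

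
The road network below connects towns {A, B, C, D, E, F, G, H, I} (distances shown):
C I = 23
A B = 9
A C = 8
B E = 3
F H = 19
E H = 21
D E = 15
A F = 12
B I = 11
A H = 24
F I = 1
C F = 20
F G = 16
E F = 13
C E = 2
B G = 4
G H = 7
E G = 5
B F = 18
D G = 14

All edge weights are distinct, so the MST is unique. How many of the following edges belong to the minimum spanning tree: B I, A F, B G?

2

Kruskal's algorithm — process edges by increasing weight (ties by edge label):
F I (1): add — endpoints in different components.
C E (2): add — endpoints in different components.
B E (3): add — endpoints in different components.
B G (4): add — endpoints in different components.
E G (5): skip — E and G already connected.
G H (7): add — endpoints in different components.
A C (8): add — endpoints in different components.
A B (9): skip — A and B already connected.
B I (11): add — endpoints in different components.
A F (12): skip — A and F already connected.
E F (13): skip — E and F already connected.
D G (14): add — endpoints in different components.
MST edge set: {F I, C E, B E, B G, G H, A C, B I, D G}.
Of the listed edges, {B I, B G} are in the MST → 2.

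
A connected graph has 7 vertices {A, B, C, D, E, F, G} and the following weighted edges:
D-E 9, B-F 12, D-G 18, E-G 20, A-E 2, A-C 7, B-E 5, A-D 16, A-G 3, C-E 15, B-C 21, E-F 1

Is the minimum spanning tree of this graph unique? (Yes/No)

Yes

Kruskal's algorithm — process edges by increasing weight (ties by edge label):
E-F (1): add. Components now {A} {B} {C} {D} {E,F} {G}
A-E (2): add. Components now {A,E,F} {B} {C} {D} {G}
A-G (3): add. Components now {A,E,F,G} {B} {C} {D}
B-E (5): add. Components now {A,B,E,F,G} {C} {D}
A-C (7): add. Components now {A,B,C,E,F,G} {D}
D-E (9): add. Components now {A,B,C,D,E,F,G}
Every non-tree edge has weight strictly greater than the heaviest edge on the tree path between its endpoints, so the MST is unique.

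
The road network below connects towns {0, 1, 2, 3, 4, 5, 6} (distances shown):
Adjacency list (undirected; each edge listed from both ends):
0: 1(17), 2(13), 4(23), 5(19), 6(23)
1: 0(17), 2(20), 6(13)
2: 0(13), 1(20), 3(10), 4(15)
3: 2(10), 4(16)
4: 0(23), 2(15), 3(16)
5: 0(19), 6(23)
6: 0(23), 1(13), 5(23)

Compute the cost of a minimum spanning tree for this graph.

Sort edges by weight, then run Kruskal:
2–3 (10): add. Components now {0} {1} {2,3} {4} {5} {6}
0–2 (13): add. Components now {0,2,3} {1} {4} {5} {6}
1–6 (13): add. Components now {0,2,3} {1,6} {4} {5}
2–4 (15): add. Components now {0,2,3,4} {1,6} {5}
3–4 (16): skip — 3 and 4 already connected.
0–1 (17): add. Components now {0,1,2,3,4,6} {5}
0–5 (19): add. Components now {0,1,2,3,4,5,6}
MST edges: 2–3, 0–2, 1–6, 2–4, 0–1, 0–5; total weight 10+13+13+15+17+19 = 87.

87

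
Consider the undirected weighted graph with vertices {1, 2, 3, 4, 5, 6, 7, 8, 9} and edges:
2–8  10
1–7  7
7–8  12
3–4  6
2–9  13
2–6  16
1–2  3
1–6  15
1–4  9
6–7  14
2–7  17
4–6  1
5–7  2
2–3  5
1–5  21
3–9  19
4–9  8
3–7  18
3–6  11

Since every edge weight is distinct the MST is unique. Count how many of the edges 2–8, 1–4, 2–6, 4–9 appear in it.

Sort edges by weight, then run Kruskal:
4–6 (1): add — endpoints in different components.
5–7 (2): add — endpoints in different components.
1–2 (3): add — endpoints in different components.
2–3 (5): add — endpoints in different components.
3–4 (6): add — endpoints in different components.
1–7 (7): add — endpoints in different components.
4–9 (8): add — endpoints in different components.
1–4 (9): skip — 1 and 4 already connected.
2–8 (10): add — endpoints in different components.
MST edge set: {4–6, 5–7, 1–2, 2–3, 3–4, 1–7, 4–9, 2–8}.
Of the listed edges, {2–8, 4–9} are in the MST → 2.

2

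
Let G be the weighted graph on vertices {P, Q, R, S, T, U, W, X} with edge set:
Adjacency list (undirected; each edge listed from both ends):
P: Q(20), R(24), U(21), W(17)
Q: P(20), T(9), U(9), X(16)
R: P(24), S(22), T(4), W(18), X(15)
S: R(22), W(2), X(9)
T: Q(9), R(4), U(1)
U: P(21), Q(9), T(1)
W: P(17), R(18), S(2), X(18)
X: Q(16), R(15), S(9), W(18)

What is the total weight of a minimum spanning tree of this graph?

57

Prim's algorithm from S:
Step 1: cheapest edge leaving the tree is S-W (2); add W.
Step 2: cheapest edge leaving the tree is S-X (9); add X.
Step 3: cheapest edge leaving the tree is R-X (15); add R.
Step 4: cheapest edge leaving the tree is R-T (4); add T.
Step 5: cheapest edge leaving the tree is T-U (1); add U.
Step 6: cheapest edge leaving the tree is Q-T (9); add Q.
Step 7: cheapest edge leaving the tree is P-W (17); add P.
MST edges: S-W, S-X, R-X, R-T, T-U, Q-T, P-W; total weight 2+9+15+4+1+9+17 = 57.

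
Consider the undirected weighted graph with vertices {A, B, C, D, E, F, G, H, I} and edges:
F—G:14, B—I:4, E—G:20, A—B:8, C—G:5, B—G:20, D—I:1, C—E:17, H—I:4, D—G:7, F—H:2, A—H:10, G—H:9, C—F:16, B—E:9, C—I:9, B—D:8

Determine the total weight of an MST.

Kruskal's algorithm — process edges by increasing weight (ties by edge label):
D—I (1): add — endpoints in different components.
F—H (2): add — endpoints in different components.
B—I (4): add — endpoints in different components.
H—I (4): add — endpoints in different components.
C—G (5): add — endpoints in different components.
D—G (7): add — endpoints in different components.
A—B (8): add — endpoints in different components.
B—D (8): skip — B and D already connected.
B—E (9): add — endpoints in different components.
MST edges: D—I, F—H, B—I, H—I, C—G, D—G, A—B, B—E; total weight 1+2+4+4+5+7+8+9 = 40.

40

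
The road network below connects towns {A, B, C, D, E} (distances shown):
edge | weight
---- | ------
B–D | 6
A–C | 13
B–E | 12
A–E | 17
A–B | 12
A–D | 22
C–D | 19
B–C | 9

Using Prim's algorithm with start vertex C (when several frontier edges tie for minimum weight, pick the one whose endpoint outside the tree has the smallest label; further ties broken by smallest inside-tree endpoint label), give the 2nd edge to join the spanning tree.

Prim, starting at C.
Step 1: cheapest edge leaving the tree is B–C (9); add B.
Step 2: cheapest edge leaving the tree is B–D (6); add D.
Step 3: cheapest edge leaving the tree is A–B (12); add A.
Step 4: cheapest edge leaving the tree is B–E (12); add E.
The 2nd edge added is B–D.

B-D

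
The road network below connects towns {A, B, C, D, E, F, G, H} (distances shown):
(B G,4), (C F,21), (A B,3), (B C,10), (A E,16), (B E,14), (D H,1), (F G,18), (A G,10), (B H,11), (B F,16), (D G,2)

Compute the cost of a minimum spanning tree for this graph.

50

Kruskal: consider edges lightest-first.
D H (1): add — endpoints in different components.
D G (2): add — endpoints in different components.
A B (3): add — endpoints in different components.
B G (4): add — endpoints in different components.
A G (10): skip — A and G already connected.
B C (10): add — endpoints in different components.
B H (11): skip — B and H already connected.
B E (14): add — endpoints in different components.
A E (16): skip — A and E already connected.
B F (16): add — endpoints in different components.
MST edges: D H, D G, A B, B G, B C, B E, B F; total weight 1+2+3+4+10+14+16 = 50.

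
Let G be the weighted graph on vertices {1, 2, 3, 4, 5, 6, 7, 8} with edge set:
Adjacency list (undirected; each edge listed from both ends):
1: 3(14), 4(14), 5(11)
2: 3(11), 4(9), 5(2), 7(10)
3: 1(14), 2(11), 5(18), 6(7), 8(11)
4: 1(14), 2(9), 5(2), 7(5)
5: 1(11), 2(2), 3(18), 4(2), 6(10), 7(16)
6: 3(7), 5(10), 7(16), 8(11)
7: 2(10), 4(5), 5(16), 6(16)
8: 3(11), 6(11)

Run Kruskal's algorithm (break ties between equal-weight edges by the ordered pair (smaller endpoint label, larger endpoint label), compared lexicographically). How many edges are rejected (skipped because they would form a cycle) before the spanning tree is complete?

Sort edges by weight, then run Kruskal:
2 5 (2): add — endpoints in different components.
4 5 (2): add — endpoints in different components.
4 7 (5): add — endpoints in different components.
3 6 (7): add — endpoints in different components.
2 4 (9): skip — 2 and 4 already connected.
2 7 (10): skip — 2 and 7 already connected.
5 6 (10): add — endpoints in different components.
1 5 (11): add — endpoints in different components.
2 3 (11): skip — 2 and 3 already connected.
3 8 (11): add — endpoints in different components.
Edges rejected before the tree was complete: 3.

3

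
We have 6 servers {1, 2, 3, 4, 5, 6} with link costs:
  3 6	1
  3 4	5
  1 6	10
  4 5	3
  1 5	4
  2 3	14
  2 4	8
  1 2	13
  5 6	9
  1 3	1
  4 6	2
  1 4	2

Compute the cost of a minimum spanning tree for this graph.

15

Kruskal: consider edges lightest-first.
1 3 (1): add — endpoints in different components.
3 6 (1): add — endpoints in different components.
1 4 (2): add — endpoints in different components.
4 6 (2): skip — 4 and 6 already connected.
4 5 (3): add — endpoints in different components.
1 5 (4): skip — 1 and 5 already connected.
3 4 (5): skip — 3 and 4 already connected.
2 4 (8): add — endpoints in different components.
MST edges: 1 3, 3 6, 1 4, 4 5, 2 4; total weight 1+1+2+3+8 = 15.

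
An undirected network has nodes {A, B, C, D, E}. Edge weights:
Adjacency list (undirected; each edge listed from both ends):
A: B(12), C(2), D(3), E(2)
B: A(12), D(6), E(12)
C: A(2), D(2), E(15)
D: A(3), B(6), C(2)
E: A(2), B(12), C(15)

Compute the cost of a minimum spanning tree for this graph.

12

Kruskal's algorithm — process edges by increasing weight (ties by edge label):
A-C (2): add — endpoints in different components.
A-E (2): add — endpoints in different components.
C-D (2): add — endpoints in different components.
A-D (3): skip — A and D already connected.
B-D (6): add — endpoints in different components.
MST edges: A-C, A-E, C-D, B-D; total weight 2+2+2+6 = 12.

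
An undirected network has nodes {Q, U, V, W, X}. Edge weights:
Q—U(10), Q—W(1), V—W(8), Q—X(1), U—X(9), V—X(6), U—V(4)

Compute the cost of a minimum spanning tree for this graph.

Kruskal: consider edges lightest-first.
Q—W (1): add. Components now {X} {Q,W} {V} {U}
Q—X (1): add. Components now {Q,W,X} {V} {U}
U—V (4): add. Components now {Q,W,X} {U,V}
V—X (6): add. Components now {Q,U,V,W,X}
MST edges: Q—W, Q—X, U—V, V—X; total weight 1+1+4+6 = 12.

12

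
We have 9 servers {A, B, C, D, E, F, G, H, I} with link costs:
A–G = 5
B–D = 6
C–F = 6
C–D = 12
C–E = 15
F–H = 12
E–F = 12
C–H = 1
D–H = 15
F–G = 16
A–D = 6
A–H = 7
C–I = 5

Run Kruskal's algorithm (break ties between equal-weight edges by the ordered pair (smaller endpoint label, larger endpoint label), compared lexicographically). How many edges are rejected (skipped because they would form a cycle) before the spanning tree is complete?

Kruskal: consider edges lightest-first.
C–H (1): add — endpoints in different components.
A–G (5): add — endpoints in different components.
C–I (5): add — endpoints in different components.
A–D (6): add — endpoints in different components.
B–D (6): add — endpoints in different components.
C–F (6): add — endpoints in different components.
A–H (7): add — endpoints in different components.
C–D (12): skip — C and D already connected.
E–F (12): add — endpoints in different components.
Edges rejected before the tree was complete: 1.

1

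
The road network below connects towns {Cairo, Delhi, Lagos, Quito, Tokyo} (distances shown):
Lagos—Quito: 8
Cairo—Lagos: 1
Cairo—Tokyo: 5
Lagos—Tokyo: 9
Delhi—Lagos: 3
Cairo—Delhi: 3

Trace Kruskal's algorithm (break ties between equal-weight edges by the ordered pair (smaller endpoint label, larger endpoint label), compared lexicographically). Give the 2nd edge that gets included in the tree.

Kruskal: consider edges lightest-first.
Cairo—Lagos (1): add — endpoints in different components.
Cairo—Delhi (3): add — endpoints in different components.
Delhi—Lagos (3): skip — Delhi and Lagos already connected.
Cairo—Tokyo (5): add — endpoints in different components.
Lagos—Quito (8): add — endpoints in different components.
The 2nd edge added is Cairo—Delhi.

Cairo-Delhi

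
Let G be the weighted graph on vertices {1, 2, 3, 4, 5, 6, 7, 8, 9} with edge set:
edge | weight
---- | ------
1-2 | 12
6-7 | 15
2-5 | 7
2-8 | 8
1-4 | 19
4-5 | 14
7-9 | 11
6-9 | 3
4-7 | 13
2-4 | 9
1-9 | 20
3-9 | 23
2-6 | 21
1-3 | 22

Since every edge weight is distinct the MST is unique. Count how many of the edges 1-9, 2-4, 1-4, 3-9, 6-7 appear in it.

Kruskal: consider edges lightest-first.
6-9 (3): add — endpoints in different components.
2-5 (7): add — endpoints in different components.
2-8 (8): add — endpoints in different components.
2-4 (9): add — endpoints in different components.
7-9 (11): add — endpoints in different components.
1-2 (12): add — endpoints in different components.
4-7 (13): add — endpoints in different components.
4-5 (14): skip — 4 and 5 already connected.
6-7 (15): skip — 6 and 7 already connected.
1-4 (19): skip — 1 and 4 already connected.
1-9 (20): skip — 1 and 9 already connected.
2-6 (21): skip — 2 and 6 already connected.
1-3 (22): add — endpoints in different components.
MST edge set: {6-9, 2-5, 2-8, 2-4, 7-9, 1-2, 4-7, 1-3}.
Of the listed edges, {2-4} are in the MST → 1.

1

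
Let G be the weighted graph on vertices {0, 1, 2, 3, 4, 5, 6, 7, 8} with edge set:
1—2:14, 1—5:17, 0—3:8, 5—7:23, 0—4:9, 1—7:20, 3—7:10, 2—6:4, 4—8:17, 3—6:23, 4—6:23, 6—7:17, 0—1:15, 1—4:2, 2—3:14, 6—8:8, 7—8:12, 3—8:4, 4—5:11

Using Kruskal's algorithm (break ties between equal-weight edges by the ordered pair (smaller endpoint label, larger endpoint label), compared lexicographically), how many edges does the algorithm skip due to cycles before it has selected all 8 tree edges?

0

Kruskal's algorithm — process edges by increasing weight (ties by edge label):
1—4 (2): add — endpoints in different components.
2—6 (4): add — endpoints in different components.
3—8 (4): add — endpoints in different components.
0—3 (8): add — endpoints in different components.
6—8 (8): add — endpoints in different components.
0—4 (9): add — endpoints in different components.
3—7 (10): add — endpoints in different components.
4—5 (11): add — endpoints in different components.
Edges rejected before the tree was complete: 0.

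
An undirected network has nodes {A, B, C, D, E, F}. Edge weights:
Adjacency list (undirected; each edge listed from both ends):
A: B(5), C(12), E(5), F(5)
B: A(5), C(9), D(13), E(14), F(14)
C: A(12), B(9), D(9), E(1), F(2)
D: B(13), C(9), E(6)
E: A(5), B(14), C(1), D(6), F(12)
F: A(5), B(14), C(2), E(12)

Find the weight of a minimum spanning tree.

Kruskal's algorithm — process edges by increasing weight (ties by edge label):
C–E (1): add. Components now {A} {B} {C,E} {D} {F}
C–F (2): add. Components now {A} {B} {C,E,F} {D}
A–B (5): add. Components now {A,B} {C,E,F} {D}
A–E (5): add. Components now {A,B,C,E,F} {D}
A–F (5): skip — A and F already connected.
D–E (6): add. Components now {A,B,C,D,E,F}
MST edges: C–E, C–F, A–B, A–E, D–E; total weight 1+2+5+5+6 = 19.

19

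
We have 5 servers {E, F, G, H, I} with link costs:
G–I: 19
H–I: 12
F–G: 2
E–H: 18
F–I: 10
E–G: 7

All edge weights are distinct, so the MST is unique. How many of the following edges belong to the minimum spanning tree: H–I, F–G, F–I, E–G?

4

Sort edges by weight, then run Kruskal:
F–G (2): add. Components now {E} {F,G} {H} {I}
E–G (7): add. Components now {E,F,G} {H} {I}
F–I (10): add. Components now {E,F,G,I} {H}
H–I (12): add. Components now {E,F,G,H,I}
MST edge set: {F–G, E–G, F–I, H–I}.
Of the listed edges, {H–I, F–G, F–I, E–G} are in the MST → 4.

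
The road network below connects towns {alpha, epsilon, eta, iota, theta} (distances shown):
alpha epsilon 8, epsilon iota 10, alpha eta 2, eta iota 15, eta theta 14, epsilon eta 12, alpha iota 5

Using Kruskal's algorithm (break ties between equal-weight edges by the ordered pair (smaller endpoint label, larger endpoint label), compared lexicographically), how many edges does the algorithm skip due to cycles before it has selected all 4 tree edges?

2

Sort edges by weight, then run Kruskal:
alpha eta (2): add. Components now {iota} {alpha,eta} {theta} {epsilon}
alpha iota (5): add. Components now {alpha,eta,iota} {theta} {epsilon}
alpha epsilon (8): add. Components now {alpha,epsilon,eta,iota} {theta}
epsilon iota (10): skip — iota and epsilon already connected.
epsilon eta (12): skip — eta and epsilon already connected.
eta theta (14): add. Components now {alpha,epsilon,eta,iota,theta}
Edges rejected before the tree was complete: 2.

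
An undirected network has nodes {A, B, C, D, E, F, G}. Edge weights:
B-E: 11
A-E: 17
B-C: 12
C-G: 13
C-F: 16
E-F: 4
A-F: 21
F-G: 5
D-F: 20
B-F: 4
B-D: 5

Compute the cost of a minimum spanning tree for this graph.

47

Sort edges by weight, then run Kruskal:
B-F (4): add. Components now {A} {B,F} {C} {D} {E} {G}
E-F (4): add. Components now {A} {B,E,F} {C} {D} {G}
B-D (5): add. Components now {A} {B,D,E,F} {C} {G}
F-G (5): add. Components now {A} {B,D,E,F,G} {C}
B-E (11): skip — B and E already connected.
B-C (12): add. Components now {A} {B,C,D,E,F,G}
C-G (13): skip — C and G already connected.
C-F (16): skip — C and F already connected.
A-E (17): add. Components now {A,B,C,D,E,F,G}
MST edges: B-F, E-F, B-D, F-G, B-C, A-E; total weight 4+4+5+5+12+17 = 47.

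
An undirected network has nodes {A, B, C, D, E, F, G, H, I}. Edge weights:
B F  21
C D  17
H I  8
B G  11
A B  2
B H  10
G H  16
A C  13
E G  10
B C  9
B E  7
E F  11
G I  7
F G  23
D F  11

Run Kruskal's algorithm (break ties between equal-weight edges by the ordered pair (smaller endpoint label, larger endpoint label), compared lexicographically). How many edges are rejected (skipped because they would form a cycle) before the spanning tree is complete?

Kruskal's algorithm — process edges by increasing weight (ties by edge label):
A B (2): add — endpoints in different components.
B E (7): add — endpoints in different components.
G I (7): add — endpoints in different components.
H I (8): add — endpoints in different components.
B C (9): add — endpoints in different components.
B H (10): add — endpoints in different components.
E G (10): skip — E and G already connected.
B G (11): skip — B and G already connected.
D F (11): add — endpoints in different components.
E F (11): add — endpoints in different components.
Edges rejected before the tree was complete: 2.

2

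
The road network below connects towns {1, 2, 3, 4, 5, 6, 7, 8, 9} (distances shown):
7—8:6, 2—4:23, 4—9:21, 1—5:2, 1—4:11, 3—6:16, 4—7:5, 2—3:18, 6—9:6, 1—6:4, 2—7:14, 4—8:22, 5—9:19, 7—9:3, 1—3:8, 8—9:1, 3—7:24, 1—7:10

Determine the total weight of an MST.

43

Kruskal's algorithm — process edges by increasing weight (ties by edge label):
8—9 (1): add — endpoints in different components.
1—5 (2): add — endpoints in different components.
7—9 (3): add — endpoints in different components.
1—6 (4): add — endpoints in different components.
4—7 (5): add — endpoints in different components.
6—9 (6): add — endpoints in different components.
7—8 (6): skip — 7 and 8 already connected.
1—3 (8): add — endpoints in different components.
1—7 (10): skip — 1 and 7 already connected.
1—4 (11): skip — 1 and 4 already connected.
2—7 (14): add — endpoints in different components.
MST edges: 8—9, 1—5, 7—9, 1—6, 4—7, 6—9, 1—3, 2—7; total weight 1+2+3+4+5+6+8+14 = 43.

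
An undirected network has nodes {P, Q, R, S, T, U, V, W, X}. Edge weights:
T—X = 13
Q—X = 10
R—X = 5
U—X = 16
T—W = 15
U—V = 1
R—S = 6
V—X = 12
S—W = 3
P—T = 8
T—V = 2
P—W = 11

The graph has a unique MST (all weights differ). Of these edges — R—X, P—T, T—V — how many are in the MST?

Kruskal: consider edges lightest-first.
U—V (1): add — endpoints in different components.
T—V (2): add — endpoints in different components.
S—W (3): add — endpoints in different components.
R—X (5): add — endpoints in different components.
R—S (6): add — endpoints in different components.
P—T (8): add — endpoints in different components.
Q—X (10): add — endpoints in different components.
P—W (11): add — endpoints in different components.
MST edge set: {U—V, T—V, S—W, R—X, R—S, P—T, Q—X, P—W}.
Of the listed edges, {R—X, P—T, T—V} are in the MST → 3.

3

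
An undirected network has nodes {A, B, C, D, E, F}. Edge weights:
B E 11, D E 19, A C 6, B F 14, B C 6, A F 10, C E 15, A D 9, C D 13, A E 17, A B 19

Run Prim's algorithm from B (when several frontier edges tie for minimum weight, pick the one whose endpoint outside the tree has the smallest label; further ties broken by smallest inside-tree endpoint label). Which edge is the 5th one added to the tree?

B-E

Grow the tree from B using Prim:
Step 1: cheapest edge leaving the tree is B C (6); add C.
Step 2: cheapest edge leaving the tree is A C (6); add A.
Step 3: cheapest edge leaving the tree is A D (9); add D.
Step 4: cheapest edge leaving the tree is A F (10); add F.
Step 5: cheapest edge leaving the tree is B E (11); add E.
The 5th edge added is B E.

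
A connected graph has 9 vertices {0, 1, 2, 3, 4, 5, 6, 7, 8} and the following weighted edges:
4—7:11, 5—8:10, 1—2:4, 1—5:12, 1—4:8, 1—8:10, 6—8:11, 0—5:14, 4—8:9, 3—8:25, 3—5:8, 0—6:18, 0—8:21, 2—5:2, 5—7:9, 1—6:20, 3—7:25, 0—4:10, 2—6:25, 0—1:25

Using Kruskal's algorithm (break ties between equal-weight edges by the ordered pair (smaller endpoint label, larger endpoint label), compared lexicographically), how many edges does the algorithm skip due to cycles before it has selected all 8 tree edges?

Kruskal: consider edges lightest-first.
2—5 (2): add — endpoints in different components.
1—2 (4): add — endpoints in different components.
1—4 (8): add — endpoints in different components.
3—5 (8): add — endpoints in different components.
4—8 (9): add — endpoints in different components.
5—7 (9): add — endpoints in different components.
0—4 (10): add — endpoints in different components.
1—8 (10): skip — 1 and 8 already connected.
5—8 (10): skip — 5 and 8 already connected.
4—7 (11): skip — 4 and 7 already connected.
6—8 (11): add — endpoints in different components.
Edges rejected before the tree was complete: 3.

3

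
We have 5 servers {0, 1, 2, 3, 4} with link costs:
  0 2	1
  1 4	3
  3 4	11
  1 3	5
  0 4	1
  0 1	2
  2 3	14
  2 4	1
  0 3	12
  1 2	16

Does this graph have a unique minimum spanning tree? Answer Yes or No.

No

Kruskal: consider edges lightest-first.
0 2 (1): add — endpoints in different components.
0 4 (1): add — endpoints in different components.
2 4 (1): skip — 2 and 4 already connected.
0 1 (2): add — endpoints in different components.
1 4 (3): skip — 1 and 4 already connected.
1 3 (5): add — endpoints in different components.
Non-tree edge 2 4 has weight 1, equal to the heaviest edge on its tree cycle — swapping gives another MST of the same weight. Not unique.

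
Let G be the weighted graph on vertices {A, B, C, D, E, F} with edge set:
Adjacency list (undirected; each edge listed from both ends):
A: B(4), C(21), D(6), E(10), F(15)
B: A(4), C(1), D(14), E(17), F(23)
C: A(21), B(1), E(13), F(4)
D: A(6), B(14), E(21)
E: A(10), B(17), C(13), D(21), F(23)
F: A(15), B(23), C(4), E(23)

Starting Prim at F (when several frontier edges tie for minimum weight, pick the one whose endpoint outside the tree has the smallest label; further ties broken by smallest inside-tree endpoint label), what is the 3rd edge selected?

Prim, starting at F.
Step 1: frontier [C-F 4, A-F 15, B-F 23, E-F 23] → take C-F (4); add C.
Step 2: frontier [B-C 1, C-E 13, A-C 21, A-F 15, B-F 23, E-F 23] → take B-C (1); add B.
Step 3: frontier [A-B 4, B-D 14, B-E 17, C-E 13, A-C 21, A-F 15, E-F 23] → take A-B (4); add A.
Step 4: frontier [A-D 6, A-E 10, B-D 14, B-E 17, C-E 13, E-F 23] → take A-D (6); add D.
Step 5: frontier [A-E 10, B-E 17, C-E 13, D-E 21, E-F 23] → take A-E (10); add E.
The 3rd edge added is A-B.

A-B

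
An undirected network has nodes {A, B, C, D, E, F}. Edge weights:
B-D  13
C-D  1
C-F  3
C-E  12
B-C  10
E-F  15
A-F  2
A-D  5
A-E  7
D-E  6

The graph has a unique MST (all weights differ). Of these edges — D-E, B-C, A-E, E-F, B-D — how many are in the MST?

2

Kruskal: consider edges lightest-first.
C-D (1): add. Components now {A} {B} {C,D} {E} {F}
A-F (2): add. Components now {A,F} {B} {C,D} {E}
C-F (3): add. Components now {A,C,D,F} {B} {E}
A-D (5): skip — A and D already connected.
D-E (6): add. Components now {A,C,D,E,F} {B}
A-E (7): skip — A and E already connected.
B-C (10): add. Components now {A,B,C,D,E,F}
MST edge set: {C-D, A-F, C-F, D-E, B-C}.
Of the listed edges, {D-E, B-C} are in the MST → 2.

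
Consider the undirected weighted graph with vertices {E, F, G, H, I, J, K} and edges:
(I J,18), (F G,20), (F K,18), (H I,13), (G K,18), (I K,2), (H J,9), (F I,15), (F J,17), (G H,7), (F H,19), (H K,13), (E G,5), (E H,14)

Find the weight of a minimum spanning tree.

51

Prim, starting at J.
Step 1: frontier [H J 9, F J 17, I J 18] → take H J (9); add H.
Step 2: frontier [G H 7, H I 13, H K 13, E H 14, F H 19, F J 17, I J 18] → take G H (7); add G.
Step 3: frontier [E G 5, G K 18, F G 20, H I 13, H K 13, E H 14, F H 19, F J 17, I J 18] → take E G (5); add E.
Step 4: frontier [G K 18, F G 20, H I 13, H K 13, F H 19, F J 17, I J 18] → take H I (13); add I.
Step 5: frontier [G K 18, F G 20, H K 13, F H 19, I K 2, F I 15, F J 17] → take I K (2); add K.
Step 6: frontier [F G 20, F H 19, F I 15, F J 17, F K 18] → take F I (15); add F.
MST edges: H J, G H, E G, H I, I K, F I; total weight 9+7+5+13+2+15 = 51.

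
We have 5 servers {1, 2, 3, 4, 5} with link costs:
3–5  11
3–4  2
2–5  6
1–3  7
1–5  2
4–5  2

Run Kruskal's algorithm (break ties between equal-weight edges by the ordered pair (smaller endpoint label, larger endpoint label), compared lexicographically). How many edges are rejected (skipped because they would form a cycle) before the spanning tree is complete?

Kruskal: consider edges lightest-first.
1–5 (2): add — endpoints in different components.
3–4 (2): add — endpoints in different components.
4–5 (2): add — endpoints in different components.
2–5 (6): add — endpoints in different components.
Edges rejected before the tree was complete: 0.

0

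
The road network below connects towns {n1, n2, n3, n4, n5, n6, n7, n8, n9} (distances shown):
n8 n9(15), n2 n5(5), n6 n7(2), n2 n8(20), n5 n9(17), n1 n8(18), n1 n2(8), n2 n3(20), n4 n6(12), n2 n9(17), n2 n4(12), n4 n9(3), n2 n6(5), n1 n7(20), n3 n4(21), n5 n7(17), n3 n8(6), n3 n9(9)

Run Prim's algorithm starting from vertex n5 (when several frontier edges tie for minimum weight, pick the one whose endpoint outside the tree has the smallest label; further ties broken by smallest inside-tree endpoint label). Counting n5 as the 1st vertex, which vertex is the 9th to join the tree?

Grow the tree from n5 using Prim:
Step 1: cheapest edge leaving the tree is n2 n5 (5); add n2.
Step 2: cheapest edge leaving the tree is n2 n6 (5); add n6.
Step 3: cheapest edge leaving the tree is n6 n7 (2); add n7.
Step 4: cheapest edge leaving the tree is n1 n2 (8); add n1.
Step 5: cheapest edge leaving the tree is n2 n4 (12); add n4.
Step 6: cheapest edge leaving the tree is n4 n9 (3); add n9.
Step 7: cheapest edge leaving the tree is n3 n9 (9); add n3.
Step 8: cheapest edge leaving the tree is n3 n8 (6); add n8.
Vertex order: n5, n2, n6, n7, n1, n4, n9, n3, n8. The 9th vertex is n8.

n8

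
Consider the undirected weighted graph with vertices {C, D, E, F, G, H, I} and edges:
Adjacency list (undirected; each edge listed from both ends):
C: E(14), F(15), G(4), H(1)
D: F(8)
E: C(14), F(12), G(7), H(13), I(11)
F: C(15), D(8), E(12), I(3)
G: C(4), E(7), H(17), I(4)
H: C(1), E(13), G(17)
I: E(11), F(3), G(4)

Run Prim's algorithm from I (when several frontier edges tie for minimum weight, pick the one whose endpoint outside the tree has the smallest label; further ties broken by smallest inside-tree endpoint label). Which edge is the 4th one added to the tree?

Grow the tree from I using Prim:
Step 1: cheapest edge leaving the tree is F I (3); add F.
Step 2: cheapest edge leaving the tree is G I (4); add G.
Step 3: cheapest edge leaving the tree is C G (4); add C.
Step 4: cheapest edge leaving the tree is C H (1); add H.
Step 5: cheapest edge leaving the tree is E G (7); add E.
Step 6: cheapest edge leaving the tree is D F (8); add D.
The 4th edge added is C H.

C-H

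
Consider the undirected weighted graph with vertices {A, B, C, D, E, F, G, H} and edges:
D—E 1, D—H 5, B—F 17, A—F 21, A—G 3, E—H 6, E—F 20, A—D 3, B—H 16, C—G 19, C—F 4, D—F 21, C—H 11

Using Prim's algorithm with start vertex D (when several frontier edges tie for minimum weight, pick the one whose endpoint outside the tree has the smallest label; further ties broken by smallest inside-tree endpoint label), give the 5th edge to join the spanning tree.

C-H

Prim's algorithm from D:
Step 1: frontier [D—E 1, A—D 3, D—H 5, D—F 21] → take D—E (1); add E.
Step 2: frontier [A—D 3, D—H 5, D—F 21, E—H 6, E—F 20] → take A—D (3); add A.
Step 3: frontier [A—G 3, A—F 21, D—H 5, D—F 21, E—H 6, E—F 20] → take A—G (3); add G.
Step 4: frontier [A—F 21, D—H 5, D—F 21, E—H 6, E—F 20, C—G 19] → take D—H (5); add H.
Step 5: frontier [A—F 21, D—F 21, E—F 20, C—G 19, C—H 11, B—H 16] → take C—H (11); add C.
Step 6: frontier [A—F 21, C—F 4, D—F 21, E—F 20, B—H 16] → take C—F (4); add F.
Step 7: frontier [B—F 17, B—H 16] → take B—H (16); add B.
The 5th edge added is C—H.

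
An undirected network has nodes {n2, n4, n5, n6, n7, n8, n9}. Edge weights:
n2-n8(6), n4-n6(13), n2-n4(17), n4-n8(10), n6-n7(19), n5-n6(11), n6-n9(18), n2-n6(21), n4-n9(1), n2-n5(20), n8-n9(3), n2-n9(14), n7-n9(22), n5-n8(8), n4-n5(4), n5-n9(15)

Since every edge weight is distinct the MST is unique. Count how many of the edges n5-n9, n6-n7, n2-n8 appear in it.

Sort edges by weight, then run Kruskal:
n4-n9 (1): add. Components now {n7} {n8} {n6} {n4,n9} {n2} {n5}
n8-n9 (3): add. Components now {n7} {n4,n8,n9} {n6} {n2} {n5}
n4-n5 (4): add. Components now {n7} {n4,n5,n8,n9} {n6} {n2}
n2-n8 (6): add. Components now {n7} {n2,n4,n5,n8,n9} {n6}
n5-n8 (8): skip — n8 and n5 already connected.
n4-n8 (10): skip — n8 and n4 already connected.
n5-n6 (11): add. Components now {n7} {n2,n4,n5,n6,n8,n9}
n4-n6 (13): skip — n6 and n4 already connected.
n2-n9 (14): skip — n9 and n2 already connected.
n5-n9 (15): skip — n9 and n5 already connected.
n2-n4 (17): skip — n2 and n4 already connected.
n6-n9 (18): skip — n6 and n9 already connected.
n6-n7 (19): add. Components now {n2,n4,n5,n6,n7,n8,n9}
MST edge set: {n4-n9, n8-n9, n4-n5, n2-n8, n5-n6, n6-n7}.
Of the listed edges, {n6-n7, n2-n8} are in the MST → 2.

2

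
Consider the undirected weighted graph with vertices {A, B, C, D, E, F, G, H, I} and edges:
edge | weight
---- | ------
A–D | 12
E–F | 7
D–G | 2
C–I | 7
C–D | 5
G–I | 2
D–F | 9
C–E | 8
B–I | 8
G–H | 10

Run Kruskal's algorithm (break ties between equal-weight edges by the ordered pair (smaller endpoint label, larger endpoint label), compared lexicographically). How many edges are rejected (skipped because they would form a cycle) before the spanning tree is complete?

2

Kruskal: consider edges lightest-first.
D–G (2): add — endpoints in different components.
G–I (2): add — endpoints in different components.
C–D (5): add — endpoints in different components.
C–I (7): skip — C and I already connected.
E–F (7): add — endpoints in different components.
B–I (8): add — endpoints in different components.
C–E (8): add — endpoints in different components.
D–F (9): skip — D and F already connected.
G–H (10): add — endpoints in different components.
A–D (12): add — endpoints in different components.
Edges rejected before the tree was complete: 2.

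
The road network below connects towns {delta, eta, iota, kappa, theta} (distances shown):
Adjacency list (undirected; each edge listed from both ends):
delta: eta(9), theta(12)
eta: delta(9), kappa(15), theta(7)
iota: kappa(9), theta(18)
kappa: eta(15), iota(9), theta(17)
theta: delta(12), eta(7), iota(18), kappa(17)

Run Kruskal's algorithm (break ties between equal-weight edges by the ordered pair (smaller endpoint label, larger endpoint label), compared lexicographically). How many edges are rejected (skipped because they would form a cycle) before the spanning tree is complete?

1

Kruskal's algorithm — process edges by increasing weight (ties by edge label):
eta–theta (7): add. Components now {delta} {kappa} {eta,theta} {iota}
delta–eta (9): add. Components now {delta,eta,theta} {kappa} {iota}
iota–kappa (9): add. Components now {delta,eta,theta} {iota,kappa}
delta–theta (12): skip — delta and theta already connected.
eta–kappa (15): add. Components now {delta,eta,iota,kappa,theta}
Edges rejected before the tree was complete: 1.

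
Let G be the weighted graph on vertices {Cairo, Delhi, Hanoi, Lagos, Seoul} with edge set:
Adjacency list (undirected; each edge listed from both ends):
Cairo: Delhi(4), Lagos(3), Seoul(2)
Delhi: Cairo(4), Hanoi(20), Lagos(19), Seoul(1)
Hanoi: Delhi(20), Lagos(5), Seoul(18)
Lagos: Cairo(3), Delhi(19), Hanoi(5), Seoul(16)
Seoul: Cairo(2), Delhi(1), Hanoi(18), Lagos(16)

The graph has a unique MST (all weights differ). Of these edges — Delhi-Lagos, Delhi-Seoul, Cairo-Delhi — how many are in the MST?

1

Kruskal: consider edges lightest-first.
Delhi-Seoul (1): add. Components now {Delhi,Seoul} {Lagos} {Cairo} {Hanoi}
Cairo-Seoul (2): add. Components now {Cairo,Delhi,Seoul} {Lagos} {Hanoi}
Cairo-Lagos (3): add. Components now {Cairo,Delhi,Lagos,Seoul} {Hanoi}
Cairo-Delhi (4): skip — Delhi and Cairo already connected.
Hanoi-Lagos (5): add. Components now {Cairo,Delhi,Hanoi,Lagos,Seoul}
MST edge set: {Delhi-Seoul, Cairo-Seoul, Cairo-Lagos, Hanoi-Lagos}.
Of the listed edges, {Delhi-Seoul} are in the MST → 1.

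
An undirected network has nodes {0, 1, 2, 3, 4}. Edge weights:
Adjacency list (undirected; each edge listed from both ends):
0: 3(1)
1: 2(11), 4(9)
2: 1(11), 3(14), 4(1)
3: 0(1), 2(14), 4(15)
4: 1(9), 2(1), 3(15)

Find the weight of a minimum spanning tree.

Prim, starting at 3.
Step 1: frontier [0 3 1, 2 3 14, 3 4 15] → take 0 3 (1); add 0.
Step 2: frontier [2 3 14, 3 4 15] → take 2 3 (14); add 2.
Step 3: frontier [2 4 1, 1 2 11, 3 4 15] → take 2 4 (1); add 4.
Step 4: frontier [1 2 11, 1 4 9] → take 1 4 (9); add 1.
MST edges: 0 3, 2 3, 2 4, 1 4; total weight 1+14+1+9 = 25.

25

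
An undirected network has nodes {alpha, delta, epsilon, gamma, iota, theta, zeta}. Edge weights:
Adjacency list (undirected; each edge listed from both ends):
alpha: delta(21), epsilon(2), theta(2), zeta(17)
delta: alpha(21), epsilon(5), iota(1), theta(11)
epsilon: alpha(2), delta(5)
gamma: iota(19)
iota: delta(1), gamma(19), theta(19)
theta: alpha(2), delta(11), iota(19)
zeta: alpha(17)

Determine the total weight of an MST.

46

Grow the tree from alpha using Prim:
Step 1: cheapest edge leaving the tree is alpha—epsilon (2); add epsilon.
Step 2: cheapest edge leaving the tree is alpha—theta (2); add theta.
Step 3: cheapest edge leaving the tree is delta—epsilon (5); add delta.
Step 4: cheapest edge leaving the tree is delta—iota (1); add iota.
Step 5: cheapest edge leaving the tree is alpha—zeta (17); add zeta.
Step 6: cheapest edge leaving the tree is gamma—iota (19); add gamma.
MST edges: alpha—epsilon, alpha—theta, delta—epsilon, delta—iota, alpha—zeta, gamma—iota; total weight 2+2+5+1+17+19 = 46.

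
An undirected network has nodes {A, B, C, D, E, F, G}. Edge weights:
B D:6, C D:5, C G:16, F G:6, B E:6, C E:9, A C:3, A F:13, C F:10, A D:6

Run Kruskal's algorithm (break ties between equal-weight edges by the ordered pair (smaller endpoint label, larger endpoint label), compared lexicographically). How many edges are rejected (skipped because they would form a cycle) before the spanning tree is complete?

2

Sort edges by weight, then run Kruskal:
A C (3): add — endpoints in different components.
C D (5): add — endpoints in different components.
A D (6): skip — A and D already connected.
B D (6): add — endpoints in different components.
B E (6): add — endpoints in different components.
F G (6): add — endpoints in different components.
C E (9): skip — C and E already connected.
C F (10): add — endpoints in different components.
Edges rejected before the tree was complete: 2.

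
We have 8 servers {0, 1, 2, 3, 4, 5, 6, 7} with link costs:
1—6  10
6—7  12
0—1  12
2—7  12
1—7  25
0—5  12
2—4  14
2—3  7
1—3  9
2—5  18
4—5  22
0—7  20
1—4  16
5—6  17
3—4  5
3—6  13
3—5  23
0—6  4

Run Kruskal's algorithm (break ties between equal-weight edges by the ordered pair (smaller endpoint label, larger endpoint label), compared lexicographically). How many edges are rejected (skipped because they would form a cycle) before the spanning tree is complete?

1

Kruskal's algorithm — process edges by increasing weight (ties by edge label):
0—6 (4): add — endpoints in different components.
3—4 (5): add — endpoints in different components.
2—3 (7): add — endpoints in different components.
1—3 (9): add — endpoints in different components.
1—6 (10): add — endpoints in different components.
0—1 (12): skip — 0 and 1 already connected.
0—5 (12): add — endpoints in different components.
2—7 (12): add — endpoints in different components.
Edges rejected before the tree was complete: 1.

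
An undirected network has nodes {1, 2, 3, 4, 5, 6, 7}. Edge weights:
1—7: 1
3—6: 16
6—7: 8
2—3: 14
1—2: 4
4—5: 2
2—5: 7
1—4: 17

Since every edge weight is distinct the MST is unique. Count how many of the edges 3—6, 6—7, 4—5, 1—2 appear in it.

3

Sort edges by weight, then run Kruskal:
1—7 (1): add — endpoints in different components.
4—5 (2): add — endpoints in different components.
1—2 (4): add — endpoints in different components.
2—5 (7): add — endpoints in different components.
6—7 (8): add — endpoints in different components.
2—3 (14): add — endpoints in different components.
MST edge set: {1—7, 4—5, 1—2, 2—5, 6—7, 2—3}.
Of the listed edges, {6—7, 4—5, 1—2} are in the MST → 3.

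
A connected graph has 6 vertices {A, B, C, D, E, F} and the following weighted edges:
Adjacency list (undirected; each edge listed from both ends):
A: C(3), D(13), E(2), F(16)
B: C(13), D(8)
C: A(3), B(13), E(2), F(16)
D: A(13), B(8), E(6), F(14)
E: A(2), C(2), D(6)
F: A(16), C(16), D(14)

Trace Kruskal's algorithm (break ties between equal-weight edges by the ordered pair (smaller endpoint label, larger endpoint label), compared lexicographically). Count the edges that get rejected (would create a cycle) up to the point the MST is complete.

3

Kruskal: consider edges lightest-first.
A-E (2): add — endpoints in different components.
C-E (2): add — endpoints in different components.
A-C (3): skip — A and C already connected.
D-E (6): add — endpoints in different components.
B-D (8): add — endpoints in different components.
A-D (13): skip — A and D already connected.
B-C (13): skip — B and C already connected.
D-F (14): add — endpoints in different components.
Edges rejected before the tree was complete: 3.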